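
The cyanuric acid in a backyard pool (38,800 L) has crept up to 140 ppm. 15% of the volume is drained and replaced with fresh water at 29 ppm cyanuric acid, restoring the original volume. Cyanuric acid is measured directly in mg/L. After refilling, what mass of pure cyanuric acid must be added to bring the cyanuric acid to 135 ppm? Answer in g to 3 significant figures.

452 g

After draining 15% and refilling: 140 × 0.85 + 29 × 0.15 = 123.35 ppm.
Deficit to target: 135 − 123.35 = 11.65 mg/L.
Mass: 11.65 mg/L × 38,800 L = 452 g cyanuric acid.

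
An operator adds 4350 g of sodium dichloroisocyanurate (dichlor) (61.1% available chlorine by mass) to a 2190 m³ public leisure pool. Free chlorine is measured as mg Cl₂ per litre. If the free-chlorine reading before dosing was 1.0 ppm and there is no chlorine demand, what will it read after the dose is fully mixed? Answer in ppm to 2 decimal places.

Volume: 2190 m³ = 2,190,000 L.
Available chlorine delivered: 4350 g × 0.611 = 2658 g as Cl₂.
Concentration rise: 2658 g / 2,190,000 L = 1.214 mg/L = 1.21 ppm.
Final FC: 1.0 + 1.21 = 2.21 ppm.

2.21 ppm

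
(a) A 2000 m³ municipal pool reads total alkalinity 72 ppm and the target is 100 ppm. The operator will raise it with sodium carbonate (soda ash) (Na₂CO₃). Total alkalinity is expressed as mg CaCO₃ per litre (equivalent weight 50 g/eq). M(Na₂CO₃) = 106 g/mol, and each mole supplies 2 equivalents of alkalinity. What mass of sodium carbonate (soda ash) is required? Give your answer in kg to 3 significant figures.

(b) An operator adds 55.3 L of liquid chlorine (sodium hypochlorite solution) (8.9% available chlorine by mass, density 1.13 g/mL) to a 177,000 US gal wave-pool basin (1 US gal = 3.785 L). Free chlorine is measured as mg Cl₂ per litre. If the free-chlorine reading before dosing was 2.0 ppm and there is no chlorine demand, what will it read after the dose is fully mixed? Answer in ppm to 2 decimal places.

(a) 59.4 kg; (b) 10.30 ppm

(a) Volume: 2000 m³ = 2,000,000 L.
(a) Alkalinity to add: (100 − 72) = 28 mg/L as CaCO₃ × 2,000,000 L = 56,000 g as CaCO₃.
(a) Equivalents: 56,000 g ÷ 50 g/eq = 1120 eq.
(a) Each mole of Na₂CO₃ supplies 2 eq, so 1120 / 2 = 560 mol.
(a) Mass: 560 mol × 106 g/mol = 59,360 g.

(b) Volume: 177,000 US gal × 3.785 L/gal = 669,945 L.
(b) Mass of solution: 55.3 L × 1000 mL/L × 1.13 g/mL = 62,490 g.
(b) Available chlorine delivered: 62,490 g × 0.089 = 5562 g as Cl₂.
(b) Concentration rise: 5562 g / 669,945 L = 8.301 mg/L = 8.30 ppm.
(b) Final FC: 2.0 + 8.30 = 10.30 ppm.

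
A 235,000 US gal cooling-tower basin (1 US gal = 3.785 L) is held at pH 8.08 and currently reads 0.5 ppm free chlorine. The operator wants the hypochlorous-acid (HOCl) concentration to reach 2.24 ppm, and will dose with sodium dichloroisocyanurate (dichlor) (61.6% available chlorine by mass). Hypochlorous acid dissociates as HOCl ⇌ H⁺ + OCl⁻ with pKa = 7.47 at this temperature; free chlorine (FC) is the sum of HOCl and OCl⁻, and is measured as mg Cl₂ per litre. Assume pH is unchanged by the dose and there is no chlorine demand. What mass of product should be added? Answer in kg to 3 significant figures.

15.7 kg

Volume: 235,000 US gal × 3.785 L/gal = 889,475 L.
[OCl⁻]/[HOCl] = 10^(pH − pKa) = 10^(8.08 − 7.47) = 4.074; fraction as HOCl = 1/(1 + 4.074) = 0.1971.
Free chlorine required for 2.24 ppm HOCl: 2.24 / 0.1971 = 11.37 ppm.
FC to add: 11.37 − 0.5 = 10.87 mg/L as Cl₂.
Cl₂ equivalent: 10.87 mg/L × 889,475 L = 9664 g.
Product at 61.6% available Cl: 9664 / 0.616 = 15,690 g.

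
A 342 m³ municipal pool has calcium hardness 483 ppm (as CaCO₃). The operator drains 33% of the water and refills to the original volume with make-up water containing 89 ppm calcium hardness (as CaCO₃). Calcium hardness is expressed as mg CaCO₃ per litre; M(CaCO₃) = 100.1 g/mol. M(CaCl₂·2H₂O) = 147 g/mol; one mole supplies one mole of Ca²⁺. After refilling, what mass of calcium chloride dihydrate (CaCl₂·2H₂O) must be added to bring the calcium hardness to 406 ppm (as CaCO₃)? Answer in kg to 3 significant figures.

Volume: 342 m³ = 342,000 L.
After draining 33% and refilling: 483 × 0.67 + 89 × 0.33 = 352.98 ppm.
Deficit to target: 406 − 352.98 = 53.02 mg/L.
As CaCO₃: 53.02 mg/L × 342,000 L = 18,130 g; ÷ 100.1 = 181.1 mol Ca²⁺.
Mass: 181.1 × 147 = 26,630 g.

26.6 kg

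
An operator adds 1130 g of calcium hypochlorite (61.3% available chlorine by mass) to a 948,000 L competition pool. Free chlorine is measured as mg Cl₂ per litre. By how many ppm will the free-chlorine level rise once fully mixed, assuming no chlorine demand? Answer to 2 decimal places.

0.73 ppm

Available chlorine delivered: 1130 g × 0.613 = 692.7 g as Cl₂.
Concentration rise: 692.7 g / 948,000 L = 0.7307 mg/L = 0.73 ppm.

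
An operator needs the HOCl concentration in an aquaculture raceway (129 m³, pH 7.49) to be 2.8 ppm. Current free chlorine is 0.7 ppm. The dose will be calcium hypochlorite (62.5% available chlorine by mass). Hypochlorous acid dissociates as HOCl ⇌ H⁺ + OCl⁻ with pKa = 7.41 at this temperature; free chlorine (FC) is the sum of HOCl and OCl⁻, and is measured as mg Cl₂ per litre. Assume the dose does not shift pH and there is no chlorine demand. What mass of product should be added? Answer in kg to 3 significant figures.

1.13 kg

Volume: 129 m³ = 129,000 L.
[OCl⁻]/[HOCl] = 10^(pH − pKa) = 10^(7.49 − 7.41) = 1.202; fraction as HOCl = 1/(1 + 1.202) = 0.4541.
Free chlorine required for 2.8 ppm HOCl: 2.8 / 0.4541 = 6.166 ppm.
FC to add: 6.166 − 0.7 = 5.466 mg/L as Cl₂.
Cl₂ equivalent: 5.466 mg/L × 129,000 L = 705.2 g.
Product at 62.5% available Cl: 705.2 / 0.625 = 1128 g.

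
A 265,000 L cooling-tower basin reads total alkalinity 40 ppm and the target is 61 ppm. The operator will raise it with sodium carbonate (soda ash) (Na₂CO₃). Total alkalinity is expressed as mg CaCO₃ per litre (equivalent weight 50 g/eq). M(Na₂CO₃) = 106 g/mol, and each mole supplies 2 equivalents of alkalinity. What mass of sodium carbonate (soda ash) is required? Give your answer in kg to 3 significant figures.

5.90 kg

Alkalinity to add: (61 − 40) = 21 mg/L as CaCO₃ × 265,000 L = 5565 g as CaCO₃.
Equivalents: 5565 g ÷ 50 g/eq = 111.3 eq.
Each mole of Na₂CO₃ supplies 2 eq, so 111.3 / 2 = 55.65 mol.
Mass: 55.65 mol × 106 g/mol = 5899 g.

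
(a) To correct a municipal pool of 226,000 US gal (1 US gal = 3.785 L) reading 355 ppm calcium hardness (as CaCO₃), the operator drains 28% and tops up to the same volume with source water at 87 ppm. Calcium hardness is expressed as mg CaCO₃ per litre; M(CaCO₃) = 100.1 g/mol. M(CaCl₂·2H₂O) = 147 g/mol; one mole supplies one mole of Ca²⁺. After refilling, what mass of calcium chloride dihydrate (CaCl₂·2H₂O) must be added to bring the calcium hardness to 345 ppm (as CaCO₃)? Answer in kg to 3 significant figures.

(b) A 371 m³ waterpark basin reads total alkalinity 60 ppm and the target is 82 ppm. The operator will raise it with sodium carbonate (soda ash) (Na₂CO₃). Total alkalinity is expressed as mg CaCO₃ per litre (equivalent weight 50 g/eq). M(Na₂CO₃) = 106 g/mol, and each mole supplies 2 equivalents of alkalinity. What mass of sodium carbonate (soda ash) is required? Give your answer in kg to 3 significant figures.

(a) 81.7 kg; (b) 8.65 kg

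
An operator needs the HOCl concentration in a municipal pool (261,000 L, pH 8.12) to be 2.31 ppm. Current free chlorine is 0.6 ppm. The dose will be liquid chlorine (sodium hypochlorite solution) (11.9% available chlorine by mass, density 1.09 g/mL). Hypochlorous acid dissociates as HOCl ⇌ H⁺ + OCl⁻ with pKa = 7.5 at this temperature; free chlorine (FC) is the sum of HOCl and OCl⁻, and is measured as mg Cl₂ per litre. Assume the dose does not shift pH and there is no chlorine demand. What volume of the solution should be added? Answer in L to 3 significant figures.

22.8 L

[OCl⁻]/[HOCl] = 10^(pH − pKa) = 10^(8.12 − 7.5) = 4.169; fraction as HOCl = 1/(1 + 4.169) = 0.1935.
Free chlorine required for 2.31 ppm HOCl: 2.31 / 0.1935 = 11.94 ppm.
FC to add: 11.94 − 0.6 = 11.34 mg/L as Cl₂.
Cl₂ equivalent: 11.34 mg/L × 261,000 L = 2960 g.
Product at 11.9% available Cl: 2960 / 0.119 = 24,870 g.
Volume: 24,870 g ÷ 1.09 g/mL = 22,820 mL.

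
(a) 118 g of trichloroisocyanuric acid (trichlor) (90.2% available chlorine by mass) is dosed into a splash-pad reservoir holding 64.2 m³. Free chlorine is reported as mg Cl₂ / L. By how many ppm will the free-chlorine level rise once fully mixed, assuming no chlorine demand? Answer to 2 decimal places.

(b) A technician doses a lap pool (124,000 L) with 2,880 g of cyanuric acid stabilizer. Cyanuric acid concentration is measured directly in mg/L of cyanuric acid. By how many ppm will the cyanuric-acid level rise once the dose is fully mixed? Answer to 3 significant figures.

(a) 1.66 ppm; (b) 23.2 ppm

(a) Volume: 64.2 m³ = 64,200 L.
(a) Available chlorine delivered: 118 g × 0.902 = 106.4 g as Cl₂.
(a) Concentration rise: 106.4 g / 64,200 L = 1.658 mg/L = 1.66 ppm.

(b) Rise: 2,880 g / 124,000 L × 1000 = 23.23 mg/L.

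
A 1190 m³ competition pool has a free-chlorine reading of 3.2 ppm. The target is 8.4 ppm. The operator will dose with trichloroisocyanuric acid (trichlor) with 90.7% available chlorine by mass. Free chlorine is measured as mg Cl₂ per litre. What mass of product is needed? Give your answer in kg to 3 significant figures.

6.82 kg

Volume: 1190 m³ = 1,190,000 L.
Chlorine deficit: 8.4 − 3.2 = 5.2 ppm = 5.2 mg/L as Cl₂.
Cl₂ equivalent needed: 5.2 mg/L × 1,190,000 L = 6,188,000 mg = 6188 g.
Product at 90.7% available chlorine: 6188 / 0.907 = 6822 g.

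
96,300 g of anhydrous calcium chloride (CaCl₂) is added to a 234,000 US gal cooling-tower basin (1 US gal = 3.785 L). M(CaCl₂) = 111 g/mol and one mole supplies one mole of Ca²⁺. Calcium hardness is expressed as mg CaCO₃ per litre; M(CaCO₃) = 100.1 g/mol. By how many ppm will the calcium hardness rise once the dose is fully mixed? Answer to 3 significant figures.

Volume: 234,000 US gal × 3.785 L/gal = 885,690 L.
Moles of Ca²⁺: 96,300 g ÷ 111 g/mol = 867.6 mol.
As CaCO₃: 867.6 mol × 100.1 g/mol = 86,840 g.
Rise: 86,840 g / 885,690 L × 1000 = 98.05 mg/L.

98.1 ppm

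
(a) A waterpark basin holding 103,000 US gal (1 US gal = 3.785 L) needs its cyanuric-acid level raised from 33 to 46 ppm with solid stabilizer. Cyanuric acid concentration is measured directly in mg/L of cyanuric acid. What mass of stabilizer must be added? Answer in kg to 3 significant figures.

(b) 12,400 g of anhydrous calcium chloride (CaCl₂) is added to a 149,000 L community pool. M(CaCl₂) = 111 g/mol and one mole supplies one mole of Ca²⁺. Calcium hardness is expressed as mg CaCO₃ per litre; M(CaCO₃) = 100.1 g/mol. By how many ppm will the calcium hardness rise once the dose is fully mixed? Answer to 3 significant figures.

(a) Volume: 103,000 US gal × 3.785 L/gal = 389,855 L.
(a) CYA to add: (46 − 33) = 13 mg/L × 389,855 L = 5068 g cyanuric acid.

(b) Moles of Ca²⁺: 12,400 g ÷ 111 g/mol = 111.7 mol.
(b) As CaCO₃: 111.7 mol × 100.1 g/mol = 11,180 g.
(b) Rise: 11,180 g / 149,000 L × 1000 = 75.05 mg/L.

(a) 5.07 kg; (b) 75.0 ppm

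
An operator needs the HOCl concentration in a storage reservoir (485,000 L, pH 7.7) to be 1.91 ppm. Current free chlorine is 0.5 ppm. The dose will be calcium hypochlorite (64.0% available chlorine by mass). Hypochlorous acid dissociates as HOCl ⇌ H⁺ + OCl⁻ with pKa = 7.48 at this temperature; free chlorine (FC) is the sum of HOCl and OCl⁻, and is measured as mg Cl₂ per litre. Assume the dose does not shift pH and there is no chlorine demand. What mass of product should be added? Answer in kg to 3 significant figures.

3.47 kg

[OCl⁻]/[HOCl] = 10^(pH − pKa) = 10^(7.7 − 7.48) = 1.66; fraction as HOCl = 1/(1 + 1.66) = 0.376.
Free chlorine required for 1.91 ppm HOCl: 1.91 / 0.376 = 5.08 ppm.
FC to add: 5.08 − 0.5 = 4.58 mg/L as Cl₂.
Cl₂ equivalent: 4.58 mg/L × 485,000 L = 2221 g.
Product at 64.0% available Cl: 2221 / 0.64 = 3471 g.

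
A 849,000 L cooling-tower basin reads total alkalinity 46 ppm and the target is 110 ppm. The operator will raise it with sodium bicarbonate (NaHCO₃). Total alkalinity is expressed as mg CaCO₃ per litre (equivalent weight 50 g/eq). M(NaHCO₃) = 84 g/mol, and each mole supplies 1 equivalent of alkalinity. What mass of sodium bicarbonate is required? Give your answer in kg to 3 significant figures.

Alkalinity to add: (110 − 46) = 64 mg/L as CaCO₃ × 849,000 L = 54,340 g as CaCO₃.
Equivalents: 54,340 g ÷ 50 g/eq = 1087 eq.
NaHCO₃ supplies 1 eq per mole → 1087 mol.
Mass: 1087 mol × 84 g/mol = 91,280 g.

91.3 kg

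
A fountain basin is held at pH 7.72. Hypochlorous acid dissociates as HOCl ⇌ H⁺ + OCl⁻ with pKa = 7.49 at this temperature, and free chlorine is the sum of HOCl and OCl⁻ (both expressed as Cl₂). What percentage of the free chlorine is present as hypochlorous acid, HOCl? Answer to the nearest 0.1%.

[OCl⁻]/[HOCl] = 10^(pH − pKa) = 10^(7.72 − 7.49) = 10^0.23 = 1.698.
Fraction as HOCl = 1 / (1 + 1.698) = 0.3706.

37.1%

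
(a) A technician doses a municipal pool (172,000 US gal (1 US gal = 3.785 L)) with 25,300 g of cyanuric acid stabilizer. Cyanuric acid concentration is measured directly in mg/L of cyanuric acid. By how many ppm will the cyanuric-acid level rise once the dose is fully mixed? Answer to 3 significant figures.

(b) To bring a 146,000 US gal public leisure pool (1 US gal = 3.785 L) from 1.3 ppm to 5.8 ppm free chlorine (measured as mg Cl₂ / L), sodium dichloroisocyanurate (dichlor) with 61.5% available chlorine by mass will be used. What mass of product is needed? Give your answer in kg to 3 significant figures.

(a) Volume: 172,000 US gal × 3.785 L/gal = 651,020 L.
(a) Rise: 25,300 g / 651,020 L × 1000 = 38.86 mg/L.

(b) Volume: 146,000 US gal × 3.785 L/gal = 552,610 L.
(b) Chlorine deficit: 5.8 − 1.3 = 4.5 ppm = 4.5 mg/L as Cl₂.
(b) Cl₂ equivalent needed: 4.5 mg/L × 552,610 L = 2,487,000 mg = 2487 g.
(b) Product at 61.5% available chlorine: 2487 / 0.615 = 4043 g.

(a) 38.9 ppm; (b) 4.04 kg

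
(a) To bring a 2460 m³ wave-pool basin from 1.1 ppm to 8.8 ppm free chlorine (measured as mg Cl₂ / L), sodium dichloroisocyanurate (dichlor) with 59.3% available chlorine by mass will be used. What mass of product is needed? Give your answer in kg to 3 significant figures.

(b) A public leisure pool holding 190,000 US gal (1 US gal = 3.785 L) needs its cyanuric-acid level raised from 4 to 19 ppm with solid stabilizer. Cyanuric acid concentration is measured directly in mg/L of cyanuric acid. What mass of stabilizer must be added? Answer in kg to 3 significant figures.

(a) 31.9 kg; (b) 10.8 kg

(a) Volume: 2460 m³ = 2,460,000 L.
(a) Chlorine deficit: 8.8 − 1.1 = 7.7 ppm = 7.7 mg/L as Cl₂.
(a) Cl₂ equivalent needed: 7.7 mg/L × 2,460,000 L = 18,940,000 mg = 18,940 g.
(a) Product at 59.3% available chlorine: 18,940 / 0.593 = 31,940 g.

(b) Volume: 190,000 US gal × 3.785 L/gal = 719,150 L.
(b) CYA to add: (19 − 4) = 15 mg/L × 719,150 L = 10,790 g cyanuric acid.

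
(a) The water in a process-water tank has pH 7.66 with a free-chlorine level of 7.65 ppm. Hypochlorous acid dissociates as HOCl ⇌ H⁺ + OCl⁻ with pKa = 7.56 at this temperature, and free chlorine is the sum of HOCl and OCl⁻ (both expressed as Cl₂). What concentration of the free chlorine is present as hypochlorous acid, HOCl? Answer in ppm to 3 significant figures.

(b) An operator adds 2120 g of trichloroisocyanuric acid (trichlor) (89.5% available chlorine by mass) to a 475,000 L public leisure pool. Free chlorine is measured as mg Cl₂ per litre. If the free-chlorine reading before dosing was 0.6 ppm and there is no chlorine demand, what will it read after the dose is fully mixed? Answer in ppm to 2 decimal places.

(a) 3.39 ppm; (b) 4.59 ppm

(a) [OCl⁻]/[HOCl] = 10^(pH − pKa) = 10^(7.66 − 7.56) = 10^0.10 = 1.259.
(a) Fraction as HOCl = 1 / (1 + 1.259) = 0.4427.
(a) HOCl = 0.4427 × 7.65 ppm = 3.387 ppm.

(b) Available chlorine delivered: 2120 g × 0.895 = 1897 g as Cl₂.
(b) Concentration rise: 1897 g / 475,000 L = 3.995 mg/L = 3.99 ppm.
(b) Final FC: 0.6 + 3.99 = 4.59 ppm.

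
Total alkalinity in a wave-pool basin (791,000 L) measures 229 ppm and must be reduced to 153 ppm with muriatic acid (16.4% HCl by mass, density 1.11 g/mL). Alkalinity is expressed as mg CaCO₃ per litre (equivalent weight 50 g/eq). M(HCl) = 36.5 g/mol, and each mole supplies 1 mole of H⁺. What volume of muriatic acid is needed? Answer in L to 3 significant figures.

241 L

Alkalinity to neutralize: (229 − 153) = 76 mg/L as CaCO₃ × 791,000 L = 60,120 g as CaCO₃.
Equivalents of H⁺ required: 60,120 ÷ 50 g/eq = 1202 eq = 1202 mol HCl.
Mass of HCl: 1202 × 36.5 = 43,880 g.
Mass of 16.4% solution: 43,880 / 0.164 = 267,600 g.
Volume: 267,600 g ÷ 1.11 g/mL = 241,100 mL.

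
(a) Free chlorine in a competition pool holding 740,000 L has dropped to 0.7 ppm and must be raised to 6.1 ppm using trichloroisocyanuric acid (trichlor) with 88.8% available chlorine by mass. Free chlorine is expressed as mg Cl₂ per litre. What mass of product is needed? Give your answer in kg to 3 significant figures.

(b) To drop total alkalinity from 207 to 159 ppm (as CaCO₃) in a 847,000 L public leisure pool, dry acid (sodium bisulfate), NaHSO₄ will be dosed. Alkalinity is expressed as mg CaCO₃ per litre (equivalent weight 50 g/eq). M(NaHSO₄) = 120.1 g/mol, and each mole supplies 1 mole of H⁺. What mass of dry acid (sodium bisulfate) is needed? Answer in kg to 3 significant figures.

(a) 4.50 kg; (b) 97.7 kg

(a) Chlorine deficit: 6.1 − 0.7 = 5.4 ppm = 5.4 mg/L as Cl₂.
(a) Cl₂ equivalent needed: 5.4 mg/L × 740,000 L = 3,996,000 mg = 3996 g.
(a) Product at 88.8% available chlorine: 3996 / 0.888 = 4500 g.

(b) Alkalinity to neutralize: (207 − 159) = 48 mg/L as CaCO₃ × 847,000 L = 40,660 g as CaCO₃.
(b) Equivalents of H⁺ required: 40,660 ÷ 50 g/eq = 813.1 eq = 813.1 mol NaHSO₄.
(b) Mass of NaHSO₄: 813.1 × 120.1 = 97,660 g.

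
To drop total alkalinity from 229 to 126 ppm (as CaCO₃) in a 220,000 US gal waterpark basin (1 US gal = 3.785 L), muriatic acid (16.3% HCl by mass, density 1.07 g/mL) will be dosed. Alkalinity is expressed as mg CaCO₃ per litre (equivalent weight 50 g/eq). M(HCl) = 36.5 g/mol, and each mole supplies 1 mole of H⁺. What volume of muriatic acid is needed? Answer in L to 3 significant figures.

Volume: 220,000 US gal × 3.785 L/gal = 832,700 L.
Alkalinity to neutralize: (229 − 126) = 103 mg/L as CaCO₃ × 832,700 L = 85,770 g as CaCO₃.
Equivalents of H⁺ required: 85,770 ÷ 50 g/eq = 1715 eq = 1715 mol HCl.
Mass of HCl: 1715 × 36.5 = 62,610 g.
Mass of 16.3% solution: 62,610 / 0.163 = 384,100 g.
Volume: 384,100 g ÷ 1.07 g/mL = 359,000 mL.

359 L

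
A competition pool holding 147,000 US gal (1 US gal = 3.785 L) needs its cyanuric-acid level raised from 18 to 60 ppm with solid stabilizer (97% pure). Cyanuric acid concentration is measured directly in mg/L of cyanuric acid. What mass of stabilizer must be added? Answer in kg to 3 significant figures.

24.1 kg

Volume: 147,000 US gal × 3.785 L/gal = 556,395 L.
CYA to add: (60 − 18) = 42 mg/L × 556,395 L = 23,370 g cyanuric acid.
At 97% purity: 23,370 / 0.97 = 24,090 g product.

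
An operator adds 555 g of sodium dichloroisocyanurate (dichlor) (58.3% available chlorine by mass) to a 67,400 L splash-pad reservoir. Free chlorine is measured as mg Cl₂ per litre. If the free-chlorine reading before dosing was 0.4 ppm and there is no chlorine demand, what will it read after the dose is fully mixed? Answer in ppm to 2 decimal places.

5.20 ppm

Available chlorine delivered: 555 g × 0.583 = 323.6 g as Cl₂.
Concentration rise: 323.6 g / 67,400 L = 4.801 mg/L = 4.80 ppm.
Final FC: 0.4 + 4.80 = 5.20 ppm.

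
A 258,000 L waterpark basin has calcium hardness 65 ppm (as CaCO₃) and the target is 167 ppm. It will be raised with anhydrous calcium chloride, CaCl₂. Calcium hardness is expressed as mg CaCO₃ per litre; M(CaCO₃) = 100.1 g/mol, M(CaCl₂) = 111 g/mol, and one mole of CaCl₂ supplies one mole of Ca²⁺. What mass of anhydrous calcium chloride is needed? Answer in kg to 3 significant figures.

Hardness to add: (167 − 65) = 102 mg/L as CaCO₃ × 258,000 L = 26,320 g as CaCO₃.
Moles of Ca²⁺ (1 mol Ca²⁺ ≡ 1 mol CaCO₃): 26,320 / 100.1 g/mol = 262.9 mol.
Mass of CaCl₂: 262.9 × 111 = 29,180 g.

29.2 kg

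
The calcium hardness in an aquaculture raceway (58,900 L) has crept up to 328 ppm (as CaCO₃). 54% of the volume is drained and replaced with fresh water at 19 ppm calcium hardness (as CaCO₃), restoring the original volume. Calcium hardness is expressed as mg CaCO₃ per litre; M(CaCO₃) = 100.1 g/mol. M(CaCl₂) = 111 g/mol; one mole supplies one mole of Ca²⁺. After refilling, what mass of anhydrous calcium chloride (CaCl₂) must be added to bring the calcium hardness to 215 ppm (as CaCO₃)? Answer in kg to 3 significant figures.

After draining 54% and refilling: 328 × 0.46 + 19 × 0.54 = 161.14 ppm.
Deficit to target: 215 − 161.14 = 53.86 mg/L.
As CaCO₃: 53.86 mg/L × 58,900 L = 3172 g; ÷ 100.1 = 31.69 mol Ca²⁺.
Mass: 31.69 × 111 = 3518 g.

3.52 kg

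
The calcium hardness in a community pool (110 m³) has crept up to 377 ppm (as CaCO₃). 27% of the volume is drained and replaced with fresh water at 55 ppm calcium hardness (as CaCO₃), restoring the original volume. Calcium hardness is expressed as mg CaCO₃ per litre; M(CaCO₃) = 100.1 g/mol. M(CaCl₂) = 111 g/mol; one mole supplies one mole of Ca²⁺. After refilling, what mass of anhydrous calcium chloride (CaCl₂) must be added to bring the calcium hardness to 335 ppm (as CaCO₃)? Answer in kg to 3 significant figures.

Volume: 110 m³ = 110,000 L.
After draining 27% and refilling: 377 × 0.73 + 55 × 0.27 = 290.06 ppm.
Deficit to target: 335 − 290.06 = 44.94 mg/L.
As CaCO₃: 44.94 mg/L × 110,000 L = 4943 g; ÷ 100.1 = 49.38 mol Ca²⁺.
Mass: 49.38 × 111 = 5482 g.

5.48 kg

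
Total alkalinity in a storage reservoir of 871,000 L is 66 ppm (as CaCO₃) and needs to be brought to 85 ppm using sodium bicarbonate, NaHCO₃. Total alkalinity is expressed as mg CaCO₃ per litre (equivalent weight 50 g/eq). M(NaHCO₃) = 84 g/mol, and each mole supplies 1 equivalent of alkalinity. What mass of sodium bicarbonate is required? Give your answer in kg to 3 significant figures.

27.8 kg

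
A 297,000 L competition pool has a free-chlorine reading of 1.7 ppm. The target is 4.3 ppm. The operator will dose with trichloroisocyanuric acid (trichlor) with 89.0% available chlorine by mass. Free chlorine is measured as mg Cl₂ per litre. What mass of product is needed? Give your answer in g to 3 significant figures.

Chlorine deficit: 4.3 − 1.7 = 2.6 ppm = 2.6 mg/L as Cl₂.
Cl₂ equivalent needed: 2.6 mg/L × 297,000 L = 772,200 mg = 772.2 g.
Product at 89.0% available chlorine: 772.2 / 0.89 = 867.6 g.

868 g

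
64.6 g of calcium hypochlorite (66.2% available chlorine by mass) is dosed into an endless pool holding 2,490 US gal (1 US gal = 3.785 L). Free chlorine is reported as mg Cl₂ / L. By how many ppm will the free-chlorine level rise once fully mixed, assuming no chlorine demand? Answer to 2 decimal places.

Volume: 2,490 US gal × 3.785 L/gal = 9,425 L.
Available chlorine delivered: 64.6 g × 0.662 = 42.77 g as Cl₂.
Concentration rise: 42.77 g / 9,425 L = 4.538 mg/L = 4.54 ppm.

4.54 ppm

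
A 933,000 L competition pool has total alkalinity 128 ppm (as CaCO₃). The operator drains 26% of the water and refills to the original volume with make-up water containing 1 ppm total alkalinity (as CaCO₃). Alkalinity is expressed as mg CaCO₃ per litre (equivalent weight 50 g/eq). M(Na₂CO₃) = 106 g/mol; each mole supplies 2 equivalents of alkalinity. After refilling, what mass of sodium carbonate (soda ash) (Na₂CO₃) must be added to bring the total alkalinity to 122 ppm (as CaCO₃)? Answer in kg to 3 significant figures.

After draining 26% and refilling: 128 × 0.74 + 1 × 0.26 = 94.98 ppm.
Deficit to target: 122 − 94.98 = 27.02 mg/L.
As CaCO₃: 27.02 mg/L × 933,000 L = 25,210 g; ÷ 50 g/eq ÷ 2 = 252.1 mol Na₂CO₃.
Mass: 252.1 × 106 = 26,720 g.

26.7 kg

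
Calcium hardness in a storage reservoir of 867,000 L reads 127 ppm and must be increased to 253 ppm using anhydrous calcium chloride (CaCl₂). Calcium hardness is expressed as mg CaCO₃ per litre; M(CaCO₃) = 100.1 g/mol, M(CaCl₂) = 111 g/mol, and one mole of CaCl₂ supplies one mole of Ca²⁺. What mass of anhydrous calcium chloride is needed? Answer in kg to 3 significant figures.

Hardness to add: (253 − 127) = 126 mg/L as CaCO₃ × 867,000 L = 109,200 g as CaCO₃.
Moles of Ca²⁺ (1 mol Ca²⁺ ≡ 1 mol CaCO₃): 109,200 / 100.1 g/mol = 1091 mol.
Mass of CaCl₂: 1091 × 111 = 121,100 g.

121 kg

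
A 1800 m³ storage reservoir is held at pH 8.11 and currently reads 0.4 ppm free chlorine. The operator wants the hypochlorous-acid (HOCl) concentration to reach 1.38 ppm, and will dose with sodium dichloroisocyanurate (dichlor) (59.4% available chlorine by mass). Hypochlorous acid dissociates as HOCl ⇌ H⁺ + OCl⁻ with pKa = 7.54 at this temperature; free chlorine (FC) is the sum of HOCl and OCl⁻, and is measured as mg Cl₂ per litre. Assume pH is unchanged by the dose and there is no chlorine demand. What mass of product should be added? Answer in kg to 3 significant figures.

Volume: 1800 m³ = 1,800,000 L.
[OCl⁻]/[HOCl] = 10^(pH − pKa) = 10^(8.11 − 7.54) = 3.715; fraction as HOCl = 1/(1 + 3.715) = 0.2121.
Free chlorine required for 1.38 ppm HOCl: 1.38 / 0.2121 = 6.507 ppm.
FC to add: 6.507 − 0.4 = 6.107 mg/L as Cl₂.
Cl₂ equivalent: 6.107 mg/L × 1,800,000 L = 10,990 g.
Product at 59.4% available Cl: 10,990 / 0.594 = 18,510 g.

18.5 kg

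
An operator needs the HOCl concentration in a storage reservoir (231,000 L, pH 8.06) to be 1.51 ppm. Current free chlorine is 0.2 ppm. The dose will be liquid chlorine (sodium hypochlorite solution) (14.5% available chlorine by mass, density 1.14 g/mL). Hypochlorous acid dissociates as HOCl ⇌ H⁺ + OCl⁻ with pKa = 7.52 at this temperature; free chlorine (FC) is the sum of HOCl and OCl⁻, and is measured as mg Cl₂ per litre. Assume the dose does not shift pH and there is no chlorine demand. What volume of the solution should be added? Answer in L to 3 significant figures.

9.15 L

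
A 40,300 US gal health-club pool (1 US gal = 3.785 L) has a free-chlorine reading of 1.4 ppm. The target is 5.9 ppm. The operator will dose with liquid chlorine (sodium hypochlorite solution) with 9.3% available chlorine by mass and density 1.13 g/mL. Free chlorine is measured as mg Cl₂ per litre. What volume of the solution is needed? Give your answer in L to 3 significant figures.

6.53 L

Volume: 40,300 US gal × 3.785 L/gal = 152,536 L.
Chlorine deficit: 5.9 − 1.4 = 4.5 ppm = 4.5 mg/L as Cl₂.
Cl₂ equivalent needed: 4.5 mg/L × 152,536 L = 686,400 mg = 686.4 g.
Product at 9.3% available chlorine: 686.4 / 0.093 = 7381 g.
Volume at density 1.13 g/mL: 7381 g ÷ 1.13 g/mL = 6532 mL.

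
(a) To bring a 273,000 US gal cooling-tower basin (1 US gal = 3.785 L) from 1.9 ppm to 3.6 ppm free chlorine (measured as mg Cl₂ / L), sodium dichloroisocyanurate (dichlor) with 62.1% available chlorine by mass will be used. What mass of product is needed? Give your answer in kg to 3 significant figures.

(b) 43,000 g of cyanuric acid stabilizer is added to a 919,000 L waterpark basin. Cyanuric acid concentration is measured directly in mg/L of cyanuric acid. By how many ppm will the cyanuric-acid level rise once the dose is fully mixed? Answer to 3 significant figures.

(a) Volume: 273,000 US gal × 3.785 L/gal = 1,033,305 L.
(a) Chlorine deficit: 3.6 − 1.9 = 1.7 ppm = 1.7 mg/L as Cl₂.
(a) Cl₂ equivalent needed: 1.7 mg/L × 1,033,305 L = 1,757,000 mg = 1757 g.
(a) Product at 62.1% available chlorine: 1757 / 0.621 = 2829 g.

(b) Rise: 43,000 g / 919,000 L × 1000 = 46.79 mg/L.

(a) 2.83 kg; (b) 46.8 ppm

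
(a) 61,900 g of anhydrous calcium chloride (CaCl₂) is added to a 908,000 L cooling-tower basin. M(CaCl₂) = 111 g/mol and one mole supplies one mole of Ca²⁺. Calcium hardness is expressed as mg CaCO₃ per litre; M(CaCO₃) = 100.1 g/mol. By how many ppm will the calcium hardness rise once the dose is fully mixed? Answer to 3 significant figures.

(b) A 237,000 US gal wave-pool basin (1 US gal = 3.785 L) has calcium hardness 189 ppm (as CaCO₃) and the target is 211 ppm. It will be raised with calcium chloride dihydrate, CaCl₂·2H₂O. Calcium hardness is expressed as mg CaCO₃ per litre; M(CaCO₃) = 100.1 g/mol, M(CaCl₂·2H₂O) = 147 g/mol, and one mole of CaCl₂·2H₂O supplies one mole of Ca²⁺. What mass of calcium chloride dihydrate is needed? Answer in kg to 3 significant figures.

(a) 61.5 ppm; (b) 29.0 kg

(a) Moles of Ca²⁺: 61,900 g ÷ 111 g/mol = 557.7 mol.
(a) As CaCO₃: 557.7 mol × 100.1 g/mol = 55,820 g.
(a) Rise: 55,820 g / 908,000 L × 1000 = 61.48 mg/L.

(b) Volume: 237,000 US gal × 3.785 L/gal = 897,045 L.
(b) Hardness to add: (211 − 189) = 22 mg/L as CaCO₃ × 897,045 L = 19,730 g as CaCO₃.
(b) Moles of Ca²⁺ (1 mol Ca²⁺ ≡ 1 mol CaCO₃): 19,730 / 100.1 g/mol = 197.2 mol.
(b) Mass of CaCl₂·2H₂O: 197.2 × 147 = 28,980 g.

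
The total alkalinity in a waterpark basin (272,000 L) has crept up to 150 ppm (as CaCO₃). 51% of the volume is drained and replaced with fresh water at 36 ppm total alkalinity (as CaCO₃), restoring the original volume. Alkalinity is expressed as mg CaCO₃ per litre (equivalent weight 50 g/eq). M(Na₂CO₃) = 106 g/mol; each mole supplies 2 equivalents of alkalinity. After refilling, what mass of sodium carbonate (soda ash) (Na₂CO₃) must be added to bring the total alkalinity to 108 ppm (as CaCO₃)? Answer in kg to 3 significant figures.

4.65 kg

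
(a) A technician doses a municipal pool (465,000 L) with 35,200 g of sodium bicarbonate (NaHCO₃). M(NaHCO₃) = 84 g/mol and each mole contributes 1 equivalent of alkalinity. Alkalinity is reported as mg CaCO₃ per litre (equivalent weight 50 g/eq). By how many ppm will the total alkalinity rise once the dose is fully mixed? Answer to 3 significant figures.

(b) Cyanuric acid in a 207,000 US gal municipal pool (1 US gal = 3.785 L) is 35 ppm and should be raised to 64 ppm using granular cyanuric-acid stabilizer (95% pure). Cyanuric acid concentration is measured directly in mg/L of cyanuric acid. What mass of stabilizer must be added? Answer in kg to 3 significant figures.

(a) Moles of NaHCO₃: 35,200 g ÷ 84 g/mol = 419 mol → 419 eq of alkalinity.
(a) As CaCO₃: 419 eq × 50 g/eq = 20,950 g.
(a) Rise: 20,950 g / 465,000 L × 1000 = 45.06 mg/L.

(b) Volume: 207,000 US gal × 3.785 L/gal = 783,495 L.
(b) CYA to add: (64 − 35) = 29 mg/L × 783,495 L = 22,720 g cyanuric acid.
(b) At 95% purity: 22,720 / 0.95 = 23,920 g product.

(a) 45.1 ppm; (b) 23.9 kg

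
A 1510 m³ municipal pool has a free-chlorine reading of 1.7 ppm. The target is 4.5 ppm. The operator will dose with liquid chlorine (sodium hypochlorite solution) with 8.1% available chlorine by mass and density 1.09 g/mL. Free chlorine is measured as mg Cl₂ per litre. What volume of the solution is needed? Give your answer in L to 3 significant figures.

47.9 L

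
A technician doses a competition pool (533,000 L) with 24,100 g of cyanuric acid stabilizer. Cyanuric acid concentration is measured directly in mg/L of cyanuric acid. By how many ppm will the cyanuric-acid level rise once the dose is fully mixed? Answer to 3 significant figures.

Rise: 24,100 g / 533,000 L × 1000 = 45.22 mg/L.

45.2 ppm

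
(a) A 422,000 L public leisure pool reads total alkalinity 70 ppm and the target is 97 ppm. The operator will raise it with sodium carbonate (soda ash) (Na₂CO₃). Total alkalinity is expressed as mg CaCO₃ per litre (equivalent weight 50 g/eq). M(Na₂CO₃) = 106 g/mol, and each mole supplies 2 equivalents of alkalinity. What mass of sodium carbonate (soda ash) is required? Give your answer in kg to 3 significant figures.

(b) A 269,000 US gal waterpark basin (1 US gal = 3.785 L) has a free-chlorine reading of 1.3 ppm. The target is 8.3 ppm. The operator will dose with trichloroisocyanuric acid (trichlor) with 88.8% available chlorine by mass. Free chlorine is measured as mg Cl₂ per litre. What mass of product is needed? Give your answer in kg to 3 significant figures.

(a) 12.1 kg; (b) 8.03 kg

(a) Alkalinity to add: (97 − 70) = 27 mg/L as CaCO₃ × 422,000 L = 11,390 g as CaCO₃.
(a) Equivalents: 11,390 g ÷ 50 g/eq = 227.9 eq.
(a) Each mole of Na₂CO₃ supplies 2 eq, so 227.9 / 2 = 113.9 mol.
(a) Mass: 113.9 mol × 106 g/mol = 12,080 g.

(b) Volume: 269,000 US gal × 3.785 L/gal = 1,018,165 L.
(b) Chlorine deficit: 8.3 − 1.3 = 7 ppm = 7 mg/L as Cl₂.
(b) Cl₂ equivalent needed: 7 mg/L × 1,018,165 L = 7,127,000 mg = 7127 g.
(b) Product at 88.8% available chlorine: 7127 / 0.888 = 8026 g.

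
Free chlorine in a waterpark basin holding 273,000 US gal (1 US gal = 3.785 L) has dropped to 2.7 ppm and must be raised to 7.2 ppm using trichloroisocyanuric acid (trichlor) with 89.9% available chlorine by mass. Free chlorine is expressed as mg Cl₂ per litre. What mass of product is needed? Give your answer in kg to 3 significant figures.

5.17 kg

Volume: 273,000 US gal × 3.785 L/gal = 1,033,305 L.
Chlorine deficit: 7.2 − 2.7 = 4.5 ppm = 4.5 mg/L as Cl₂.
Cl₂ equivalent needed: 4.5 mg/L × 1,033,305 L = 4,650,000 mg = 4650 g.
Product at 89.9% available chlorine: 4650 / 0.899 = 5172 g.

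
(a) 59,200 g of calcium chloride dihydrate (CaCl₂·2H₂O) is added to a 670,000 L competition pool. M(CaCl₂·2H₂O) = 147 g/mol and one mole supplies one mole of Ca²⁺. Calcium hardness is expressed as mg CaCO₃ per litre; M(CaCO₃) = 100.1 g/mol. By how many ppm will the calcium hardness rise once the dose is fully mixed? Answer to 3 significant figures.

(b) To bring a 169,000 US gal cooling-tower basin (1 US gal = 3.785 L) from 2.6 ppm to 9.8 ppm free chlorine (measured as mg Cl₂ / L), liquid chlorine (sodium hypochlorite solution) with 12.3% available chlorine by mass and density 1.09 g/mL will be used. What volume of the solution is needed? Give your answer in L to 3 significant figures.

(a) Moles of Ca²⁺: 59,200 g ÷ 147 g/mol = 402.7 mol.
(a) As CaCO₃: 402.7 mol × 100.1 g/mol = 40,310 g.
(a) Rise: 40,310 g / 670,000 L × 1000 = 60.17 mg/L.

(b) Volume: 169,000 US gal × 3.785 L/gal = 639,665 L.
(b) Chlorine deficit: 9.8 − 2.6 = 7.2 ppm = 7.2 mg/L as Cl₂.
(b) Cl₂ equivalent needed: 7.2 mg/L × 639,665 L = 4,606,000 mg = 4606 g.
(b) Product at 12.3% available chlorine: 4606 / 0.123 = 37,440 g.
(b) Volume at density 1.09 g/mL: 37,440 g ÷ 1.09 g/mL = 34,350 mL.

(a) 60.2 ppm; (b) 34.4 L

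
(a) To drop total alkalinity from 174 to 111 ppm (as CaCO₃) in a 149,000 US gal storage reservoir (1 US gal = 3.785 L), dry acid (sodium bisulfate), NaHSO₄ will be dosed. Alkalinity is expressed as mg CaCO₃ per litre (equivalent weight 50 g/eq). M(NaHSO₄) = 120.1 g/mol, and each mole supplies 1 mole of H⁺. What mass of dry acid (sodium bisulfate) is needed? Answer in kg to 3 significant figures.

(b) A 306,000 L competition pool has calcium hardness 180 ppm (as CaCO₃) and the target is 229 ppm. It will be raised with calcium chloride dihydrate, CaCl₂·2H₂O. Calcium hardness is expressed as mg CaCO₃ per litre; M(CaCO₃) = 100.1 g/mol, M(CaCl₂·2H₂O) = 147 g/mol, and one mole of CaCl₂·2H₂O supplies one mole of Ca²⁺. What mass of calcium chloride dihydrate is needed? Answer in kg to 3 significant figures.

(a) Volume: 149,000 US gal × 3.785 L/gal = 563,965 L.
(a) Alkalinity to neutralize: (174 − 111) = 63 mg/L as CaCO₃ × 563,965 L = 35,530 g as CaCO₃.
(a) Equivalents of H⁺ required: 35,530 ÷ 50 g/eq = 710.6 eq = 710.6 mol NaHSO₄.
(a) Mass of NaHSO₄: 710.6 × 120.1 = 85,340 g.

(b) Hardness to add: (229 − 180) = 49 mg/L as CaCO₃ × 306,000 L = 14,990 g as CaCO₃.
(b) Moles of Ca²⁺ (1 mol Ca²⁺ ≡ 1 mol CaCO₃): 14,990 / 100.1 g/mol = 149.8 mol.
(b) Mass of CaCl₂·2H₂O: 149.8 × 147 = 22,020 g.

(a) 85.3 kg; (b) 22.0 kg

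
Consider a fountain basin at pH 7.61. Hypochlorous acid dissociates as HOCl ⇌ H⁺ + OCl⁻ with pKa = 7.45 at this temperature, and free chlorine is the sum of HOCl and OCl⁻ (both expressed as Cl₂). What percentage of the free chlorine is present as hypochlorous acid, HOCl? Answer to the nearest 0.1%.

40.9%

[OCl⁻]/[HOCl] = 10^(pH − pKa) = 10^(7.61 − 7.45) = 10^0.16 = 1.445.
Fraction as HOCl = 1 / (1 + 1.445) = 0.4089.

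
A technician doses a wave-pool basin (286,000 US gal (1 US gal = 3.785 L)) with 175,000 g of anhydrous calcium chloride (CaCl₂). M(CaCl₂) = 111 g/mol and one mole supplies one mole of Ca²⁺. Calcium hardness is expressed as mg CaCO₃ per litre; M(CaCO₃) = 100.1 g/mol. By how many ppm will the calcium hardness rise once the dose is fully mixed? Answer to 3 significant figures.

146 ppm

Volume: 286,000 US gal × 3.785 L/gal = 1,082,510 L.
Moles of Ca²⁺: 175,000 g ÷ 111 g/mol = 1577 mol.
As CaCO₃: 1577 mol × 100.1 g/mol = 157,800 g.
Rise: 157,800 g / 1,082,510 L × 1000 = 145.8 mg/L.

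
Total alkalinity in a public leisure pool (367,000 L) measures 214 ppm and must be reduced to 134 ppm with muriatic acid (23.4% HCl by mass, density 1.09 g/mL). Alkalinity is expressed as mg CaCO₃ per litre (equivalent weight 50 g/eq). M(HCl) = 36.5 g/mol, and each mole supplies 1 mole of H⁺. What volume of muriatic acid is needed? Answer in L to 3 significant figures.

84.0 L

Alkalinity to neutralize: (214 − 134) = 80 mg/L as CaCO₃ × 367,000 L = 29,360 g as CaCO₃.
Equivalents of H⁺ required: 29,360 ÷ 50 g/eq = 587.2 eq = 587.2 mol HCl.
Mass of HCl: 587.2 × 36.5 = 21,430 g.
Mass of 23.4% solution: 21,430 / 0.234 = 91,590 g.
Volume: 91,590 g ÷ 1.09 g/mL = 84,030 mL.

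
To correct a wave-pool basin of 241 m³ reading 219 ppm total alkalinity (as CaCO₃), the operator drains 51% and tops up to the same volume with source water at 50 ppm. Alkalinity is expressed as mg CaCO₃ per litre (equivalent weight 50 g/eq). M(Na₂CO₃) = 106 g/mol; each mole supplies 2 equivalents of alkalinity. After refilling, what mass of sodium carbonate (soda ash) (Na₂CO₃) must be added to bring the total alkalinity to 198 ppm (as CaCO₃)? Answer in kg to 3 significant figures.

Volume: 241 m³ = 241,000 L.
After draining 51% and refilling: 219 × 0.49 + 50 × 0.51 = 132.81 ppm.
Deficit to target: 198 − 132.81 = 65.19 mg/L.
As CaCO₃: 65.19 mg/L × 241,000 L = 15,710 g; ÷ 50 g/eq ÷ 2 = 157.1 mol Na₂CO₃.
Mass: 157.1 × 106 = 16,650 g.

16.7 kg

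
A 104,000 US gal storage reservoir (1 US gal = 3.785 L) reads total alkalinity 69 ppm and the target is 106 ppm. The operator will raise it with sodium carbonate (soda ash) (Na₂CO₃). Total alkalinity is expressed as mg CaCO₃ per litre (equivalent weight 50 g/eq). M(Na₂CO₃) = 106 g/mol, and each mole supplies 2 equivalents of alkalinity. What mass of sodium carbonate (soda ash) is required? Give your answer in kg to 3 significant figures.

15.4 kg

Volume: 104,000 US gal × 3.785 L/gal = 393,640 L.
Alkalinity to add: (106 − 69) = 37 mg/L as CaCO₃ × 393,640 L = 14,560 g as CaCO₃.
Equivalents: 14,560 g ÷ 50 g/eq = 291.3 eq.
Each mole of Na₂CO₃ supplies 2 eq, so 291.3 / 2 = 145.6 mol.
Mass: 145.6 mol × 106 g/mol = 15,440 g.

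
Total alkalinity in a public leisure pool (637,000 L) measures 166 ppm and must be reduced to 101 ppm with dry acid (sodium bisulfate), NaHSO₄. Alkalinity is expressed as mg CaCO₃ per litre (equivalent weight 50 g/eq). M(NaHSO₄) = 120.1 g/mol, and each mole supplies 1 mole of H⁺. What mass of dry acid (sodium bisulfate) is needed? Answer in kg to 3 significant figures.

Alkalinity to neutralize: (166 − 101) = 65 mg/L as CaCO₃ × 637,000 L = 41,400 g as CaCO₃.
Equivalents of H⁺ required: 41,400 ÷ 50 g/eq = 828.1 eq = 828.1 mol NaHSO₄.
Mass of NaHSO₄: 828.1 × 120.1 = 99,450 g.

99.5 kg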